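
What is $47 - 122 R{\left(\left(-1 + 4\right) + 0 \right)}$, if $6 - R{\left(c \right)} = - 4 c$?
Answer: $-2149$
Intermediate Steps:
$R{\left(c \right)} = 6 + 4 c$ ($R{\left(c \right)} = 6 - - 4 c = 6 + 4 c$)
$47 - 122 R{\left(\left(-1 + 4\right) + 0 \right)} = 47 - 122 \left(6 + 4 \left(\left(-1 + 4\right) + 0\right)\right) = 47 - 122 \left(6 + 4 \left(3 + 0\right)\right) = 47 - 122 \left(6 + 4 \cdot 3\right) = 47 - 122 \left(6 + 12\right) = 47 - 2196 = -2149$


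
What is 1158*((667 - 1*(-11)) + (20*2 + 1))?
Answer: 832602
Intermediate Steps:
1158*((667 - 1*(-11)) + (20*2 + 1)) = 1158*((667 + 11) + (40 + 1)) = 1158*(678 + 41) = 1158*719 = 832602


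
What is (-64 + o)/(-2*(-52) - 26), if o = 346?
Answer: 47/13 ≈ 3.6154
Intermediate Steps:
(-64 + o)/(-2*(-52) - 26) = (-64 + 346)/(-2*(-52) - 26) = 282/(104 - 26) = 282/78 = 282*(1/78) = 47/13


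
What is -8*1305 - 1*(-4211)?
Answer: -6229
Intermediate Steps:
-8*1305 - 1*(-4211) = -10440 + 4211 = -6229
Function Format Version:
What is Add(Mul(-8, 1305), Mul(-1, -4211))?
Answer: -6229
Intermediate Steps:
Add(Mul(-8, 1305), Mul(-1, -4211)) = Add(-10440, 4211) = -6229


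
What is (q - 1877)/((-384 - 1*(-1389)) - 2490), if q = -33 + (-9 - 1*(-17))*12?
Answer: 1814/1485 ≈ 1.2215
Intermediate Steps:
q = 63 (q = -33 + (-9 + 17)*12 = -33 + 8*12 = -33 + 96 = 63)
(q - 1877)/((-384 - 1*(-1389)) - 2490) = (63 - 1877)/((-384 - 1*(-1389)) - 2490) = -1814/((-384 + 1389) - 2490) = -1814/(1005 - 2490) = -1814/(-1485) = -1814*(-1/1485) = 1814/1485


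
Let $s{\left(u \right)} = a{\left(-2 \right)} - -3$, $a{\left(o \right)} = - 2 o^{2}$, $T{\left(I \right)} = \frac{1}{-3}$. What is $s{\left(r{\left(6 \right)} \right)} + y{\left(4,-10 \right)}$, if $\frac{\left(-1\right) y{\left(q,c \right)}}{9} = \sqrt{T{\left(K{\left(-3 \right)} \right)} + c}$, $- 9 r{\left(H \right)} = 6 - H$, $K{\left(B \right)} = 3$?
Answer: $-5 - 3 i \sqrt{93} \approx -5.0 - 28.931 i$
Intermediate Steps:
$T{\left(I \right)} = - \frac{1}{3}$
$r{\left(H \right)} = - \frac{2}{3} + \frac{H}{9}$ ($r{\left(H \right)} = - \frac{6 - H}{9} = - \frac{2}{3} + \frac{H}{9}$)
$s{\left(u \right)} = -5$ ($s{\left(u \right)} = - 2 \left(-2\right)^{2} - -3 = \left(-2\right) 4 + 3 = -8 + 3 = -5$)
$y{\left(q,c \right)} = - 9 \sqrt{- \frac{1}{3} + c}$
$s{\left(r{\left(6 \right)} \right)} + y{\left(4,-10 \right)} = -5 - 3 \sqrt{-3 + 9 \left(-10\right)} = -5 - 3 \sqrt{-3 - 90} = -5 - 3 \sqrt{-93} = -5 - 3 i \sqrt{93}$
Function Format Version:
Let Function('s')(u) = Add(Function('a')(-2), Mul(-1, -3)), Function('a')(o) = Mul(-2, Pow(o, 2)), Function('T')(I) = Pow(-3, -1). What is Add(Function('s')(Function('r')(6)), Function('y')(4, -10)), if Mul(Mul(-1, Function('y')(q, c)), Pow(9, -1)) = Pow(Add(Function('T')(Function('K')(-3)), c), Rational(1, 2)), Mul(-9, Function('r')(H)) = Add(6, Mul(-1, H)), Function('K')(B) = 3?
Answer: Add(-5, Mul(-3, I, Pow(93, Rational(1, 2)))) ≈ Add(-5.0000, Mul(-28.931, I))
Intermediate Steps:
Function('T')(I) = Rational(-1, 3)
Function('r')(H) = Add(Rational(-2, 3), Mul(Rational(1, 9), H)) (Function('r')(H) = Mul(Rational(-1, 9), Add(6, Mul(-1, H))) = Add(Rational(-2, 3), Mul(Rational(1, 9), H)))
Function('s')(u) = -5 (Function('s')(u) = Add(Mul(-2, Pow(-2, 2)), Mul(-1, -3)) = Add(Mul(-2, 4), 3) = Add(-8, 3) = -5)
Function('y')(q, c) = Mul(-9, Pow(Add(Rational(-1, 3), c), Rational(1, 2)))
Add(Function('s')(Function('r')(6)), Function('y')(4, -10)) = Add(-5, Mul(-3, Pow(Add(-3, Mul(9, -10)), Rational(1, 2)))) = Add(-5, Mul(-3, Pow(Add(-3, -90), Rational(1, 2)))) = Add(-5, Mul(-3, Pow(-93, Rational(1, 2)))) = Add(-5, Mul(-3, Mul(I, Pow(93, Rational(1, 2))))) = Add(-5, Mul(-3, I, Pow(93, Rational(1, 2))))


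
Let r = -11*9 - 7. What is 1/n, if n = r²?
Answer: 1/11236 ≈ 8.9000e-5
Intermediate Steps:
r = -106 (r = -99 - 7 = -106)
n = 11236 (n = (-106)² = 11236)
1/n = 1/11236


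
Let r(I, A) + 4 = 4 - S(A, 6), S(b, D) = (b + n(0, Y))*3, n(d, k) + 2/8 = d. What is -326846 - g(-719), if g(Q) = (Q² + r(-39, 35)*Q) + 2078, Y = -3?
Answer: -3683363/4 ≈ -9.2084e+5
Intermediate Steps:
n(d, k) = -¼ + d
S(b, D) = -¾ + 3*b (S(b, D) = (b + (-¼ + 0))*3 = (b - ¼)*3 = (-¼ + b)*3 = -¾ + 3*b)
r(I, A) = ¾ - 3*A (r(I, A) = -4 + (4 - (-¾ + 3*A)) = -4 + (4 + (¾ - 3*A)) = -4 + (19/4 - 3*A) = ¾ - 3*A)
g(Q) = 2078 + Q² - 417*Q/4 (g(Q) = (Q² + (¾ - 3*35)*Q) + 2078 = (Q² + (¾ - 105)*Q) + 2078 = (Q² - 417*Q/4) + 2078 = 2078 + Q² - 417*Q/4)
-326846 - g(-719) = -326846 - (2078 + (-719)² - 417/4*(-719)) = -326846 - (2078 + 516961 + 299823/4) = -326846 - 1*2375979/4 = -326846 - 2375979/4 = -3683363/4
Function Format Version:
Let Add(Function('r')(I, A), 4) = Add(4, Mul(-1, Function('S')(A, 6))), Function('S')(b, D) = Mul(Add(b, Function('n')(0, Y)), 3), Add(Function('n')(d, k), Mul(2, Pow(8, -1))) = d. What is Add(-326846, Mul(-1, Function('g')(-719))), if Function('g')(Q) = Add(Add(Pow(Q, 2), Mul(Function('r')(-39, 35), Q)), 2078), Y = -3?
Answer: Rational(-3683363, 4) ≈ -9.2084e+5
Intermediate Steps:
Function('n')(d, k) = Add(Rational(-1, 4), d)
Function('S')(b, D) = Add(Rational(-3, 4), Mul(3, b)) (Function('S')(b, D) = Mul(Add(b, Add(Rational(-1, 4), 0)), 3) = Mul(Add(b, Rational(-1, 4)), 3) = Mul(Add(Rational(-1, 4), b), 3) = Add(Rational(-3, 4), Mul(3, b)))
Function('r')(I, A) = Add(Rational(3, 4), Mul(-3, A)) (Function('r')(I, A) = Add(-4, Add(4, Mul(-1, Add(Rational(-3, 4), Mul(3, A))))) = Add(-4, Add(4, Add(Rational(3, 4), Mul(-3, A)))) = Add(-4, Add(Rational(19, 4), Mul(-3, A))) = Add(Rational(3, 4), Mul(-3, A)))
Function('g')(Q) = Add(2078, Pow(Q, 2), Mul(Rational(-417, 4), Q)) (Function('g')(Q) = Add(Add(Pow(Q, 2), Mul(Add(Rational(3, 4), Mul(-3, 35)), Q)), 2078) = Add(Add(Pow(Q, 2), Mul(Add(Rational(3, 4), -105), Q)), 2078) = Add(Add(Pow(Q, 2), Mul(Rational(-417, 4), Q)), 2078) = Add(2078, Pow(Q, 2), Mul(Rational(-417, 4), Q)))
Add(-326846, Mul(-1, Function('g')(-719))) = Add(-326846, Mul(-1, Add(2078, Pow(-719, 2), Mul(Rational(-417, 4), -719)))) = Add(-326846, Mul(-1, Add(2078, 516961, Rational(299823, 4)))) = Add(-326846, Mul(-1, Rational(2375979, 4))) = Add(-326846, Rational(-2375979, 4)) = Rational(-3683363, 4)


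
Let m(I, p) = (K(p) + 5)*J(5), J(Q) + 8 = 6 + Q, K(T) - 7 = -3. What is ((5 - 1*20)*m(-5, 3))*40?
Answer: -16200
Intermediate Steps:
K(T) = 4 (K(T) = 7 - 3 = 4)
J(Q) = -2 + Q (J(Q) = -8 + (6 + Q) = -2 + Q)
m(I, p) = 27 (m(I, p) = (4 + 5)*(-2 + 5) = 9*3 = 27)
((5 - 1*20)*m(-5, 3))*40 = ((5 - 1*20)*27)*40 = ((5 - 20)*27)*40 = -15*27*40 = -405*40 = -16200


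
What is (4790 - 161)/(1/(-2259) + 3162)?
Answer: 10456911/7142957 ≈ 1.4639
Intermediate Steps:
(4790 - 161)/(1/(-2259) + 3162) = 4629/(-1/2259 + 3162) = 4629/(7142957/2259) = 4629*(2259/7142957) = 10456911/7142957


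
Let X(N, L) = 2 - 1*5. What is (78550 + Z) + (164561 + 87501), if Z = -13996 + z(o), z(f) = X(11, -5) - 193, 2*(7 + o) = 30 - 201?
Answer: 316420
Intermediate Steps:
o = -185/2 (o = -7 + (30 - 201)/2 = -7 + (½)*(-171) = -7 - 171/2 = -185/2 ≈ -92.500)
X(N, L) = -3 (X(N, L) = 2 - 5 = -3)
z(f) = -196 (z(f) = -3 - 193 = -196)
Z = -14192 (Z = -13996 - 196 = -14192)
(78550 + Z) + (164561 + 87501) = (78550 - 14192) + (164561 + 87501) = 64358 + 252062 = 316420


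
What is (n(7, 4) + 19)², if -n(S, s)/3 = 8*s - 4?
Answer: 4225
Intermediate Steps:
n(S, s) = 12 - 24*s (n(S, s) = -3*(8*s - 4) = -3*(-4 + 8*s) = 12 - 24*s)
(n(7, 4) + 19)² = ((12 - 24*4) + 19)² = ((12 - 96) + 19)² = (-84 + 19)² = (-65)² = 4225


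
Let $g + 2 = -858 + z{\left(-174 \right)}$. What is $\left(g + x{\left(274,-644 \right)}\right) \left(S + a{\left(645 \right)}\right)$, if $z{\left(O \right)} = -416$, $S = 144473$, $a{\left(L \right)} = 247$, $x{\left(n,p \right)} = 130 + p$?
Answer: $-259048800$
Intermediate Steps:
$g = -1276$ ($g = -2 - 1274 = -1276$)
$\left(g + x{\left(274,-644 \right)}\right) \left(S + a{\left(645 \right)}\right) = \left(-1276 + \left(130 - 644\right)\right) \left(144473 + 247\right) = \left(-1276 - 514\right) 144720 = \left(-1790\right) 144720 = -259048800$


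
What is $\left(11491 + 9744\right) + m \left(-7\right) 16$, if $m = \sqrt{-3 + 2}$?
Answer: $21235 - 112 i \approx 21235.0 - 112.0 i$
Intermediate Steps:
$m = i$ ($m = \sqrt{-1} = i \approx 1.0 i$)
$\left(11491 + 9744\right) + m \left(-7\right) 16 = \left(11491 + 9744\right) + i \left(-7\right) 16 = 21235 + - 7 i 16 = 21235 - 112 i$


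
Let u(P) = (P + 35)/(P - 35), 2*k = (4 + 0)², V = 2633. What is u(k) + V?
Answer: 71048/27 ≈ 2631.4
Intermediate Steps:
k = 8 (k = (4 + 0)²/2 = (½)*4² = (½)*16 = 8)
u(P) = (35 + P)/(-35 + P)
u(k) + V = (35 + 8)/(-35 + 8) + 2633 = 43/(-27) + 2633 = -1/27*43 + 2633 = -43/27 + 2633 = 71048/27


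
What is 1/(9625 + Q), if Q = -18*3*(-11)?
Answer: 1/10219 ≈ 9.7857e-5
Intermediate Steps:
Q = 594 (Q = -54*(-11) = 594)
1/(9625 + Q) = 1/(9625 + 594) = 1/10219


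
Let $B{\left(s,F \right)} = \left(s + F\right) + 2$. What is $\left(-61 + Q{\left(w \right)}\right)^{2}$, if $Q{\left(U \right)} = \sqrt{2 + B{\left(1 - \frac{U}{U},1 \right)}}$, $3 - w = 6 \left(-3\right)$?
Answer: $\left(61 - \sqrt{5}\right)^{2} \approx 3453.2$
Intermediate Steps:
$w = 21$ ($w = 3 - 6 \left(-3\right) = 3 - -18 = 3 + 18 = 21$)
$B{\left(s,F \right)} = 2 + F + s$ ($B{\left(s,F \right)} = \left(F + s\right) + 2 = 2 + F + s$)
$Q{\left(U \right)} = \sqrt{5}$ ($Q{\left(U \right)} = \sqrt{2 + \left(2 + 1 + \left(1 - \frac{U}{U}\right)\right)} = \sqrt{2 + \left(2 + 1 + \left(1 - 1\right)\right)} = \sqrt{2 + \left(2 + 1 + 0\right)} = \sqrt{2 + 3} = \sqrt{5}$)
$\left(-61 + Q{\left(w \right)}\right)^{2} = \left(-61 + \sqrt{5}\right)^{2}$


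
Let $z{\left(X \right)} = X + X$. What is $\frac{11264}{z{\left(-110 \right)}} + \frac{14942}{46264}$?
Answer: $- \frac{5884437}{115660} \approx -50.877$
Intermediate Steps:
$z{\left(X \right)} = 2 X$
$\frac{11264}{z{\left(-110 \right)}} + \frac{14942}{46264} = \frac{11264}{2 \left(-110\right)} + \frac{14942}{46264} = \frac{11264}{-220} + 14942 \cdot \frac{1}{46264} = 11264 \left(- \frac{1}{220}\right) + \frac{7471}{23132} = - \frac{256}{5} + \frac{7471}{23132} = - \frac{5884437}{115660}$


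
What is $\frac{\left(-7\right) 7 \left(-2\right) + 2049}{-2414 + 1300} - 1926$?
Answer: $- \frac{2147711}{1114} \approx -1927.9$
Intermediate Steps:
$\frac{\left(-7\right) 7 \left(-2\right) + 2049}{-2414 + 1300} - 1926 = \frac{\left(-49\right) \left(-2\right) + 2049}{-1114} - 1926 = \left(98 + 2049\right) \left(- \frac{1}{1114}\right) - 1926 = 2147 \left(- \frac{1}{1114}\right) - 1926 = - \frac{2147}{1114} - 1926 = - \frac{2147711}{1114}$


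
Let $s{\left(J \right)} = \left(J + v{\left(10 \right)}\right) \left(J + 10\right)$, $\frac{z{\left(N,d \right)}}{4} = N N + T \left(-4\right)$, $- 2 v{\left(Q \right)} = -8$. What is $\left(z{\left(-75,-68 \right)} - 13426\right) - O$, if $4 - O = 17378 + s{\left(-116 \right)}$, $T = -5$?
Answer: $38400$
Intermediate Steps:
$v{\left(Q \right)} = 4$ ($v{\left(Q \right)} = \left(- \frac{1}{2}\right) \left(-8\right) = 4$)
$z{\left(N,d \right)} = 80 + 4 N^{2}$ ($z{\left(N,d \right)} = 4 \left(N N - -20\right) = 4 \left(N^{2} + 20\right) = 4 \left(20 + N^{2}\right) = 80 + 4 N^{2}$)
$s{\left(J \right)} = \left(4 + J\right) \left(10 + J\right)$ ($s{\left(J \right)} = \left(J + 4\right) \left(J + 10\right) = \left(4 + J\right) \left(10 + J\right)$)
$O = -29246$ ($O = 4 - \left(17378 + \left(40 + \left(-116\right)^{2} + 14 \left(-116\right)\right)\right) = 4 - \left(17378 + \left(40 + 13456 - 1624\right)\right) = 4 - \left(17378 + 11872\right) = 4 - 29250 = -29246$)
$\left(z{\left(-75,-68 \right)} - 13426\right) - O = \left(\left(80 + 4 \left(-75\right)^{2}\right) - 13426\right) - -29246 = \left(\left(80 + 4 \cdot 5625\right) - 13426\right) + 29246 = \left(\left(80 + 22500\right) - 13426\right) + 29246 = \left(22580 - 13426\right) + 29246 = 9154 + 29246 = 38400$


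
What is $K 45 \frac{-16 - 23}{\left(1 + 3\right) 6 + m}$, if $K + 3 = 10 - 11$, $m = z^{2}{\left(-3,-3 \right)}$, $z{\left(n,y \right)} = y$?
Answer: $\frac{2340}{11} \approx 212.73$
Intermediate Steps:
$m = 9$ ($m = \left(-3\right)^{2} = 9$)
$K = -4$ ($K = -3 + \left(10 - 11\right) = -3 - 1 = -4$)
$K 45 \frac{-16 - 23}{\left(1 + 3\right) 6 + m} = \left(-4\right) 45 \frac{-16 - 23}{\left(1 + 3\right) 6 + 9} = - 180 \left(- \frac{39}{4 \cdot 6 + 9}\right) = - 180 \left(- \frac{39}{24 + 9}\right) = - 180 \left(- \frac{39}{33}\right) = - 180 \left(\left(-39\right) \frac{1}{33}\right) = \left(-180\right) \left(- \frac{13}{11}\right) = \frac{2340}{11}$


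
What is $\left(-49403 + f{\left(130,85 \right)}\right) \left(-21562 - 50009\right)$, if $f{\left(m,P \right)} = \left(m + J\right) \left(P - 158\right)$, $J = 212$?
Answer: $5322663699$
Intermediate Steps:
$f{\left(m,P \right)} = \left(-158 + P\right) \left(212 + m\right)$ ($f{\left(m,P \right)} = \left(m + 212\right) \left(P - 158\right) = \left(212 + m\right) \left(-158 + P\right) = \left(-158 + P\right) \left(212 + m\right)$)
$\left(-49403 + f{\left(130,85 \right)}\right) \left(-21562 - 50009\right) = \left(-49403 + \left(-33496 - 20540 + 212 \cdot 85 + 85 \cdot 130\right)\right) \left(-21562 - 50009\right) = \left(-49403 + \left(-33496 - 20540 + 18020 + 11050\right)\right) \left(-71571\right) = \left(-49403 - 24966\right) \left(-71571\right) = \left(-74369\right) \left(-71571\right) = 5322663699$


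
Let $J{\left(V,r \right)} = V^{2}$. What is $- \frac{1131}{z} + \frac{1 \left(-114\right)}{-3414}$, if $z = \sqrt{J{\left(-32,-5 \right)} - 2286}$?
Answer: $\frac{19}{569} + \frac{1131 i \sqrt{1262}}{1262} \approx 0.033392 + 31.837 i$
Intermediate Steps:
$z = i \sqrt{1262}$ ($z = \sqrt{\left(-32\right)^{2} - 2286} = \sqrt{1024 - 2286} = \sqrt{-1262} = i \sqrt{1262} \approx 35.525 i$)
$- \frac{1131}{z} + \frac{1 \left(-114\right)}{-3414} = - \frac{1131}{i \sqrt{1262}} + \frac{1 \left(-114\right)}{-3414} = - 1131 \left(- \frac{i \sqrt{1262}}{1262}\right) - - \frac{19}{569} = \frac{1131 i \sqrt{1262}}{1262} + \frac{19}{569} = \frac{19}{569} + \frac{1131 i \sqrt{1262}}{1262}$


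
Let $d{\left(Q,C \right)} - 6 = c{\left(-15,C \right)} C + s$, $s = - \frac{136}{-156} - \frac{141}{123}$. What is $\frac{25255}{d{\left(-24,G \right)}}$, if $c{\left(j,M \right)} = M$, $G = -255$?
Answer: $\frac{8076549}{20796826} \approx 0.38835$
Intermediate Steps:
$s = - \frac{439}{1599}$ ($s = \left(-136\right) \left(- \frac{1}{156}\right) - \frac{47}{41} = \frac{34}{39} - \frac{47}{41} = - \frac{439}{1599} \approx -0.27455$)
$d{\left(Q,C \right)} = \frac{9155}{1599} + C^{2}$ ($d{\left(Q,C \right)} = 6 + \left(C C - \frac{439}{1599}\right) = 6 + \left(C^{2} - \frac{439}{1599}\right) = 6 + \left(- \frac{439}{1599} + C^{2}\right) = \frac{9155}{1599} + C^{2}$)
$\frac{25255}{d{\left(-24,G \right)}} = \frac{25255}{\frac{9155}{1599} + \left(-255\right)^{2}} = \frac{25255}{\frac{9155}{1599} + 65025} = \frac{25255}{\frac{103984130}{1599}} = 25255 \cdot \frac{1599}{103984130} = \frac{8076549}{20796826}$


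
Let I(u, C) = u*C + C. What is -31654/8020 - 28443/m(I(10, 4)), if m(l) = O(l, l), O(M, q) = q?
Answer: -57376409/88220 ≈ -650.38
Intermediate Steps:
I(u, C) = C + C*u (I(u, C) = C*u + C = C + C*u)
m(l) = l
-31654/8020 - 28443/m(I(10, 4)) = -31654/8020 - 28443*1/(4*(1 + 10)) = -31654*1/8020 - 28443/(4*11) = -15827/4010 - 28443/44 = -57376409/88220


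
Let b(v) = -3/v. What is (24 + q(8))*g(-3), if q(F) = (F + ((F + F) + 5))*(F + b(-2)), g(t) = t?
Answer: -1797/2 ≈ -898.50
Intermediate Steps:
q(F) = (5 + 3*F)*(3/2 + F) (q(F) = (F + ((F + F) + 5))*(F - 3/(-2)) = (F + (2*F + 5))*(F - 3*(-½)) = (F + (5 + 2*F))*(F + 3/2) = (5 + 3*F)*(3/2 + F))
(24 + q(8))*g(-3) = (24 + (15/2 + 3*8² + (19/2)*8))*(-3) = (24 + (15/2 + 3*64 + 76))*(-3) = (24 + (15/2 + 192 + 76))*(-3) = (24 + 551/2)*(-3) = (599/2)*(-3) = -1797/2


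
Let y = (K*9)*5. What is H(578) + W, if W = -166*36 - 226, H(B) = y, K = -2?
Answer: -6292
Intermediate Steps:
y = -90 (y = -2*9*5 = -18*5 = -90)
H(B) = -90
W = -6202 (W = -5976 - 226 = -6202)
H(578) + W = -90 - 6202 = -6292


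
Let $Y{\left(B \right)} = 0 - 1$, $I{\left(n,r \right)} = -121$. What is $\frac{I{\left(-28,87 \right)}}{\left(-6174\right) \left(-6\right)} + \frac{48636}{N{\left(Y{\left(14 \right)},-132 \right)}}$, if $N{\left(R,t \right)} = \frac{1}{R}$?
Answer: $- \frac{1801672105}{37044} \approx -48636.0$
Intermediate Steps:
$Y{\left(B \right)} = -1$ ($Y{\left(B \right)} = 0 - 1 = -1$)
$\frac{I{\left(-28,87 \right)}}{\left(-6174\right) \left(-6\right)} + \frac{48636}{N{\left(Y{\left(14 \right)},-132 \right)}} = - \frac{121}{\left(-6174\right) \left(-6\right)} + \frac{48636}{\frac{1}{-1}} = - \frac{121}{37044} + \frac{48636}{-1} = \left(-121\right) \frac{1}{37044} + 48636 \left(-1\right) = - \frac{121}{37044} - 48636 = - \frac{1801672105}{37044}$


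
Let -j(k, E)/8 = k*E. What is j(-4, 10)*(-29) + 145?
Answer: -9135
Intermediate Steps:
j(k, E) = -8*E*k (j(k, E) = -8*k*E = -8*E*k)
j(-4, 10)*(-29) + 145 = -8*10*(-4)*(-29) + 145 = 320*(-29) + 145 = -9280 + 145 = -9135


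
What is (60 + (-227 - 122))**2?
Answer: 83521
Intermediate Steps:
(60 + (-227 - 122))**2 = (60 - 349)**2 = (-289)**2 = 83521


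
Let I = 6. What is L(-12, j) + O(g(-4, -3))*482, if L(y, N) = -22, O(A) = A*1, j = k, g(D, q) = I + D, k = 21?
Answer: 942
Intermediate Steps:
g(D, q) = 6 + D
j = 21
O(A) = A
L(-12, j) + O(g(-4, -3))*482 = -22 + (6 - 4)*482 = -22 + 2*482 = -22 + 964 = 942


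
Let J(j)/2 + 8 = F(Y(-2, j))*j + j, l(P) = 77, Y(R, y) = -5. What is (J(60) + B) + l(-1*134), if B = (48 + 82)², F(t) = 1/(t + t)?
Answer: 17069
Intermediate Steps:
F(t) = 1/(2*t)
J(j) = -16 + 9*j/5 (J(j) = -16 + 2*(((½)/(-5))*j + j) = -16 + 2*(((½)*(-⅕))*j + j) = -16 + 2*(-j/10 + j) = -16 + 2*(9*j/10) = -16 + 9*j/5)
B = 16900 (B = 130² = 16900)
(J(60) + B) + l(-1*134) = ((-16 + (9/5)*60) + 16900) + 77 = ((-16 + 108) + 16900) + 77 = (92 + 16900) + 77 = 16992 + 77 = 17069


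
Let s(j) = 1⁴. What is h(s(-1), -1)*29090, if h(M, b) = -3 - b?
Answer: -58180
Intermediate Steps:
s(j) = 1
h(s(-1), -1)*29090 = (-3 - 1*(-1))*29090 = (-3 + 1)*29090 = -2*29090 = -58180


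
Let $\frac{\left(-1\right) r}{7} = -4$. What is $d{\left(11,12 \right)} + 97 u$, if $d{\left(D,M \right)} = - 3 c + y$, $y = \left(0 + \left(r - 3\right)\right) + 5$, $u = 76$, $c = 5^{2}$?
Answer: $7327$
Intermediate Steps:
$c = 25$
$r = 28$ ($r = \left(-7\right) \left(-4\right) = 28$)
$y = 30$ ($y = \left(0 + \left(28 - 3\right)\right) + 5 = \left(0 + 25\right) + 5 = 25 + 5 = 30$)
$d{\left(D,M \right)} = -45$ ($d{\left(D,M \right)} = \left(-3\right) 25 + 30 = -75 + 30 = -45$)
$d{\left(11,12 \right)} + 97 u = -45 + 97 \cdot 76 = -45 + 7372 = 7327$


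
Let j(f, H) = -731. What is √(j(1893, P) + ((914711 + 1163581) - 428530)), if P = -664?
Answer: √1649031 ≈ 1284.1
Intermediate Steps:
√(j(1893, P) + ((914711 + 1163581) - 428530)) = √(-731 + ((914711 + 1163581) - 428530)) = √(-731 + (2078292 - 428530)) = √(-731 + 1649762) = √1649031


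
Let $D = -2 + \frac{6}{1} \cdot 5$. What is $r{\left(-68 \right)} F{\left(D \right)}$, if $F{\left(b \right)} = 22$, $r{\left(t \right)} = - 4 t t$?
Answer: $-406912$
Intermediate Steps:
$r{\left(t \right)} = - 4 t^{2}$
$D = 28$ ($D = -2 + 6 \cdot 1 \cdot 5 = -2 + 6 \cdot 5 = -2 + 30 = 28$)
$r{\left(-68 \right)} F{\left(D \right)} = - 4 \left(-68\right)^{2} \cdot 22 = \left(-4\right) 4624 \cdot 22 = \left(-18496\right) 22 = -406912$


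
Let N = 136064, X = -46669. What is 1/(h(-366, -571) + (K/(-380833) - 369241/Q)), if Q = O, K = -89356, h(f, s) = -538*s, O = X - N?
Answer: 69590756589/21378298190075323 ≈ 3.2552e-6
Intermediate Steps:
O = -182733 (O = -46669 - 1*136064 = -46669 - 136064 = -182733)
Q = -182733
1/(h(-366, -571) + (K/(-380833) - 369241/Q)) = 1/(-538*(-571) + (-89356/(-380833) - 369241/(-182733))) = 1/(307198 + (-89356*(-1/380833) - 369241*(-1/182733))) = 1/(307198 + (89356/380833 + 369241/182733)) = 1/(307198 + 156947447701/69590756589) = 1/(21378298190075323/69590756589) = 69590756589/21378298190075323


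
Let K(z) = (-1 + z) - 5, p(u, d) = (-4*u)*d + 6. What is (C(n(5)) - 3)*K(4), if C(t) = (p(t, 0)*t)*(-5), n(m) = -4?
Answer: -234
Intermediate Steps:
p(u, d) = 6 - 4*d*u (p(u, d) = -4*d*u + 6 = 6 - 4*d*u)
C(t) = -30*t (C(t) = ((6 - 4*0*t)*t)*(-5) = ((6 + 0)*t)*(-5) = (6*t)*(-5) = -30*t)
K(z) = -6 + z
(C(n(5)) - 3)*K(4) = (-30*(-4) - 3)*(-6 + 4) = (120 - 3)*(-2) = 117*(-2) = -234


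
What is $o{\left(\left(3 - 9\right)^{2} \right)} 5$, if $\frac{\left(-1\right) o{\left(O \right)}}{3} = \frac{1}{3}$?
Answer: $-5$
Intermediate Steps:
$o{\left(O \right)} = -1$ ($o{\left(O \right)} = - \frac{3}{3} = \left(-3\right) \frac{1}{3} = -1$)
$o{\left(\left(3 - 9\right)^{2} \right)} 5 = \left(-1\right) 5 = -5$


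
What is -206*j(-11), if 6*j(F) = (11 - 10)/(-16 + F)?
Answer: 103/81 ≈ 1.2716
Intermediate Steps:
j(F) = 1/(6*(-16 + F)) (j(F) = ((11 - 10)/(-16 + F))/6 = (1/(-16 + F))/6 = 1/(6*(-16 + F)))
-206*j(-11) = -103/(3*(-16 - 11)) = -103/(3*(-27)) = -103*(-1)/(3*27) = -206*(-1/162) = 103/81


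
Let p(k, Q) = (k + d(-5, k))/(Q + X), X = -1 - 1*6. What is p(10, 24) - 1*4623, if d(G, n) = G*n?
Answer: -78631/17 ≈ -4625.4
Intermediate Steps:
X = -7 (X = -1 - 6 = -7)
p(k, Q) = -4*k/(-7 + Q) (p(k, Q) = (k - 5*k)/(Q - 7) = (-4*k)/(-7 + Q) = -4*k/(-7 + Q))
p(10, 24) - 1*4623 = -4*10/(-7 + 24) - 1*4623 = -4*10/17 - 4623 = -4*10*1/17 - 4623 = -40/17 - 4623 = -78631/17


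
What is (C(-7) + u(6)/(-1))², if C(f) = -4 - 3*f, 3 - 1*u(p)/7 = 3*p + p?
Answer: 26896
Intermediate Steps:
u(p) = 21 - 28*p (u(p) = 21 - 7*(3*p + p) = 21 - 28*p)
(C(-7) + u(6)/(-1))² = ((-4 - 3*(-7)) + (21 - 28*6)/(-1))² = ((-4 + 21) + (21 - 168)*(-1))² = (17 - 147*(-1))² = (17 + 147)² = 164² = 26896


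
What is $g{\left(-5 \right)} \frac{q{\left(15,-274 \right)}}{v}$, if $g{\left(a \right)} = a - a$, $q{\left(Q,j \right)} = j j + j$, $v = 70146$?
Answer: $0$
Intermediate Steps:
$q{\left(Q,j \right)} = j + j^{2}$ ($q{\left(Q,j \right)} = j^{2} + j = j + j^{2}$)
$g{\left(a \right)} = 0$
$g{\left(-5 \right)} \frac{q{\left(15,-274 \right)}}{v} = 0 \frac{\left(-274\right) \left(1 - 274\right)}{70146} = 0 \left(-274\right) \left(-273\right) \frac{1}{70146} = 0 \cdot 74802 \cdot \frac{1}{70146} = 0 \cdot \frac{12467}{11691} = 0$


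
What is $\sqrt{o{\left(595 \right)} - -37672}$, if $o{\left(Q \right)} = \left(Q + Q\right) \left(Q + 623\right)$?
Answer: $2 \sqrt{371773} \approx 1219.5$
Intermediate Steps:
$o{\left(Q \right)} = 2 Q \left(623 + Q\right)$
$\sqrt{o{\left(595 \right)} - -37672} = \sqrt{2 \cdot 595 \left(623 + 595\right) - -37672} = \sqrt{2 \cdot 595 \cdot 1218 + 37672} = \sqrt{1449420 + 37672} = \sqrt{1487092} = 2 \sqrt{371773}$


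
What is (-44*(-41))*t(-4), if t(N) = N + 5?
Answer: 1804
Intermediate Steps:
t(N) = 5 + N
(-44*(-41))*t(-4) = (-44*(-41))*(5 - 4) = 1804*1 = 1804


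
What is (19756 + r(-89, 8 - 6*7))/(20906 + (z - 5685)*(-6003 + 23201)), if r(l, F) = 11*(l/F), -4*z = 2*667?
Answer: -672683/3518498738 ≈ -0.00019118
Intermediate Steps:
z = -667/2 ≈ -333.50
r(l, F) = 11*l/F
(19756 + r(-89, 8 - 6*7))/(20906 + (z - 5685)*(-6003 + 23201)) = (19756 + 11*(-89)/(8 - 6*7))/(20906 + (-667/2 - 5685)*(-6003 + 23201)) = (19756 + 11*(-89)/(8 - 42))/(20906 - 12037/2*17198) = (19756 + 11*(-89)/(-34))/(20906 - 103506163) = (19756 + 11*(-89)*(-1/34))/(-103485257) = (19756 + 979/34)*(-1/103485257) = (672683/34)*(-1/103485257) = -672683/3518498738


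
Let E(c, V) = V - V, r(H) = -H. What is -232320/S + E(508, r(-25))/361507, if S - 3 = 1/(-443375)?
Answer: -25751220000/332531 ≈ -77440.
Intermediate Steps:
S = 1330124/443375 (S = 3 + 1/(-443375) = 3 - 1/443375 = 1330124/443375 ≈ 3.0000)
E(c, V) = 0
-232320/S + E(508, r(-25))/361507 = -232320/1330124/443375 + 0/361507 = -232320*443375/1330124 + 0*(1/361507) = -25751220000/332531 + 0 = -25751220000/332531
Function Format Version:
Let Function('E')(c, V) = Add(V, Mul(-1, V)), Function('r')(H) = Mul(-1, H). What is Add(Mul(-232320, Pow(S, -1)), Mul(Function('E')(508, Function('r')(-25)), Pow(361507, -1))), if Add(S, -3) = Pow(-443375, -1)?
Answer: Rational(-25751220000, 332531) ≈ -77440.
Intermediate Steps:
S = Rational(1330124, 443375) (S = Add(3, Pow(-443375, -1)) = Add(3, Rational(-1, 443375)) = Rational(1330124, 443375) ≈ 3.0000)
Function('E')(c, V) = 0
Add(Mul(-232320, Pow(S, -1)), Mul(Function('E')(508, Function('r')(-25)), Pow(361507, -1))) = Add(Mul(-232320, Pow(Rational(1330124, 443375), -1)), Mul(0, Pow(361507, -1))) = Add(Mul(-232320, Rational(443375, 1330124)), Mul(0, Rational(1, 361507))) = Add(Rational(-25751220000, 332531), 0) = Rational(-25751220000, 332531)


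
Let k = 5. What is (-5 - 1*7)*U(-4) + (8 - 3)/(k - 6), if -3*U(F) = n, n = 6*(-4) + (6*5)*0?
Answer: -101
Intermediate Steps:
n = -24 (n = -24 + 30*0 = -24 + 0 = -24)
U(F) = 8 (U(F) = -⅓*(-24) = 8)
(-5 - 1*7)*U(-4) + (8 - 3)/(k - 6) = (-5 - 1*7)*8 + (8 - 3)/(5 - 6) = (-5 - 7)*8 + 5/(-1) = -12*8 + 5*(-1) = -96 - 5 = -101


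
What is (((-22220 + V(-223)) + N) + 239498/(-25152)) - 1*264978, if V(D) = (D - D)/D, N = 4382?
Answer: -3556813765/12576 ≈ -2.8283e+5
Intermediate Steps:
V(D) = 0 (V(D) = 0/D = 0)
(((-22220 + V(-223)) + N) + 239498/(-25152)) - 1*264978 = (((-22220 + 0) + 4382) + 239498/(-25152)) - 1*264978 = ((-22220 + 4382) + 239498*(-1/25152)) - 264978 = (-17838 - 119749/12576) - 264978 = -224450437/12576 - 264978 = -3556813765/12576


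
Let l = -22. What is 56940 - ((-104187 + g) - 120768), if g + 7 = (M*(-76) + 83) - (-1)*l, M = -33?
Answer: 279333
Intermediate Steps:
g = 2562 (g = -7 + ((-33*(-76) + 83) - (-1)*(-22)) = -7 + ((2508 + 83) - 1*22) = -7 + (2591 - 22) = -7 + 2569 = 2562)
56940 - ((-104187 + g) - 120768) = 56940 - ((-104187 + 2562) - 120768) = 56940 - (-101625 - 120768) = 56940 - 1*(-222393) = 56940 + 222393 = 279333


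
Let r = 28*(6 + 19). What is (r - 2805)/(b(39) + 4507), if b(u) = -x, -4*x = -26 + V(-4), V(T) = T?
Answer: -4210/8999 ≈ -0.46783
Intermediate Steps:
r = 700 (r = 28*25 = 700)
x = 15/2 (x = -(-26 - 4)/4 = -¼*(-30) = 15/2 ≈ 7.5000)
b(u) = -15/2 (b(u) = -1*15/2 = -15/2)
(r - 2805)/(b(39) + 4507) = (700 - 2805)/(-15/2 + 4507) = -2105/8999/2 = -2105*2/8999 = -4210/8999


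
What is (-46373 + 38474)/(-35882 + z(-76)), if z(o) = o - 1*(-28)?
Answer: 7899/35930 ≈ 0.21984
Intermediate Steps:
z(o) = 28 + o (z(o) = o + 28 = 28 + o)
(-46373 + 38474)/(-35882 + z(-76)) = (-46373 + 38474)/(-35882 + (28 - 76)) = -7899/(-35882 - 48) = -7899/(-35930) = -7899*(-1/35930) = 7899/35930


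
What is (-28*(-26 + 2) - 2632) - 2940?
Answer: -4900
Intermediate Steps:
(-28*(-26 + 2) - 2632) - 2940 = (-28*(-24) - 2632) - 2940 = (672 - 2632) - 2940 = -1960 - 2940 = -4900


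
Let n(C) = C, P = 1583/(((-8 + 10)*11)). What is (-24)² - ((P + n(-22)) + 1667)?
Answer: -25101/22 ≈ -1141.0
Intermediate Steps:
P = 1583/22 (P = 1583/((2*11)) = 1583/22 ≈ 71.955)
(-24)² - ((P + n(-22)) + 1667) = (-24)² - ((1583/22 - 22) + 1667) = 576 - (1099/22 + 1667) = 576 - 1*37773/22 = 576 - 37773/22 = -25101/22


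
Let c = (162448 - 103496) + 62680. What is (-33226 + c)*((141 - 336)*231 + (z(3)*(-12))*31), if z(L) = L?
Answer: -4080909366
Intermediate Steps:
c = 121632 (c = 58952 + 62680 = 121632)
(-33226 + c)*((141 - 336)*231 + (z(3)*(-12))*31) = (-33226 + 121632)*((141 - 336)*231 + (3*(-12))*31) = 88406*(-195*231 - 36*31) = 88406*(-45045 - 1116) = 88406*(-46161) = -4080909366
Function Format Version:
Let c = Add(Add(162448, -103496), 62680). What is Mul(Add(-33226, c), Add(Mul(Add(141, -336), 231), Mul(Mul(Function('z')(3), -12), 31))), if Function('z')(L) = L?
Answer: -4080909366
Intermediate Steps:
c = 121632 (c = Add(58952, 62680) = 121632)
Mul(Add(-33226, c), Add(Mul(Add(141, -336), 231), Mul(Mul(Function('z')(3), -12), 31))) = Mul(Add(-33226, 121632), Add(Mul(Add(141, -336), 231), Mul(Mul(3, -12), 31))) = Mul(88406, Add(Mul(-195, 231), Mul(-36, 31))) = Mul(88406, Add(-45045, -1116)) = Mul(88406, -46161) = -4080909366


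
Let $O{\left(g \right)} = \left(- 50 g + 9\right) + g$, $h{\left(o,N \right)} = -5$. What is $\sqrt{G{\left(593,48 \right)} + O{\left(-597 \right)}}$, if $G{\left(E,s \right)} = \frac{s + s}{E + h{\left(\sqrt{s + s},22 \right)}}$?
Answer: $\frac{\sqrt{1433846}}{7} \approx 171.06$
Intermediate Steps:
$G{\left(E,s \right)} = \frac{2 s}{-5 + E}$ ($G{\left(E,s \right)} = \frac{s + s}{E - 5} = \frac{2 s}{-5 + E}$)
$O{\left(g \right)} = 9 - 49 g$ ($O{\left(g \right)} = \left(9 - 50 g\right) + g = 9 - 49 g$)
$\sqrt{G{\left(593,48 \right)} + O{\left(-597 \right)}} = \sqrt{2 \cdot 48 \frac{1}{-5 + 593} + \left(9 - -29253\right)} = \sqrt{2 \cdot 48 \cdot \frac{1}{588} + \left(9 + 29253\right)} = \sqrt{2 \cdot 48 \cdot \frac{1}{588} + 29262} = \sqrt{\frac{8}{49} + 29262} = \sqrt{\frac{1433846}{49}} = \frac{\sqrt{1433846}}{7}$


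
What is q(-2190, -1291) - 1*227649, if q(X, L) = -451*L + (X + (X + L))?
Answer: 348921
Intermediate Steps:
q(X, L) = -450*L + 2*X (q(X, L) = -451*L + (X + (L + X)) = -451*L + (L + 2*X) = -450*L + 2*X)
q(-2190, -1291) - 1*227649 = (-450*(-1291) + 2*(-2190)) - 1*227649 = (580950 - 4380) - 227649 = 576570 - 227649 = 348921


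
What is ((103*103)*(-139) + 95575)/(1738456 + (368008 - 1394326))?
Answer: -689538/356069 ≈ -1.9365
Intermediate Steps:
((103*103)*(-139) + 95575)/(1738456 + (368008 - 1394326)) = (10609*(-139) + 95575)/(1738456 - 1026318) = (-1474651 + 95575)/712138 = -1379076*1/712138 = -689538/356069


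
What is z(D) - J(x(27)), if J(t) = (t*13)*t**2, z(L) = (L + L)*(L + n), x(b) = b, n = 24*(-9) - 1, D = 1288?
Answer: 2503017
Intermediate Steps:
n = -217 (n = -216 - 1 = -217)
z(L) = 2*L*(-217 + L) (z(L) = (L + L)*(L - 217) = (2*L)*(-217 + L) = 2*L*(-217 + L))
J(t) = 13*t**3 (J(t) = (13*t)*t**2 = 13*t**3)
z(D) - J(x(27)) = 2*1288*(-217 + 1288) - 13*27**3 = 2*1288*1071 - 13*19683 = 2758896 - 1*255879 = 2758896 - 255879 = 2503017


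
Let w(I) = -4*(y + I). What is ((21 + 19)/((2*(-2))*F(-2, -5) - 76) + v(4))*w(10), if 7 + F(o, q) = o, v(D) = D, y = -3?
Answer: -84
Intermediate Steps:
F(o, q) = -7 + o
w(I) = 12 - 4*I (w(I) = -4*(-3 + I) = 12 - 4*I)
((21 + 19)/((2*(-2))*F(-2, -5) - 76) + v(4))*w(10) = ((21 + 19)/((2*(-2))*(-7 - 2) - 76) + 4)*(12 - 4*10) = (40/(-4*(-9) - 76) + 4)*(12 - 40) = (40/(36 - 76) + 4)*(-28) = (40/(-40) + 4)*(-28) = (40*(-1/40) + 4)*(-28) = (-1 + 4)*(-28) = 3*(-28) = -84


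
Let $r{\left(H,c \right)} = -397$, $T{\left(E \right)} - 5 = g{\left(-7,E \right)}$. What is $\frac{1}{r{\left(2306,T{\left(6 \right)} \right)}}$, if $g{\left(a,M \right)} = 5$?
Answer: $- \frac{1}{397} \approx -0.0025189$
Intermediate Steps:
$T{\left(E \right)} = 10$ ($T{\left(E \right)} = 5 + 5 = 10$)
$\frac{1}{r{\left(2306,T{\left(6 \right)} \right)}} = \frac{1}{-397} = - \frac{1}{397}$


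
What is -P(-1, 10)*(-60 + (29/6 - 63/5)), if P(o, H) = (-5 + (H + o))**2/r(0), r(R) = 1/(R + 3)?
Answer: 16264/5 ≈ 3252.8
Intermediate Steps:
r(R) = 1/(3 + R)
P(o, H) = 3*(-5 + H + o)**2 (P(o, H) = (-5 + (H + o))**2/(1/(3 + 0)) = (-5 + H + o)**2/(1/3) = (-5 + H + o)**2*3 = 3*(-5 + H + o)**2)
-P(-1, 10)*(-60 + (29/6 - 63/5)) = -3*(-5 + 10 - 1)**2*(-60 + (29/6 - 63/5)) = -3*4**2*(-60 + (29*(1/6) - 63*1/5)) = -3*16*(-60 + (29/6 - 63/5)) = -48*(-60 - 233/30) = -48*(-2033)/30 = -1*(-16264/5) = 16264/5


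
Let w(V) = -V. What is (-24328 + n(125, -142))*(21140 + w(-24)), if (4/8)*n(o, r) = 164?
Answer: -507936000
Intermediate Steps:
n(o, r) = 328 (n(o, r) = 2*164 = 328)
(-24328 + n(125, -142))*(21140 + w(-24)) = (-24328 + 328)*(21140 - 1*(-24)) = -24000*(21140 + 24) = -24000*21164 = -507936000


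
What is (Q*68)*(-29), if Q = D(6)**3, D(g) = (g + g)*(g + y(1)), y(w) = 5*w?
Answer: -4535536896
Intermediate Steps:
D(g) = 2*g*(5 + g) (D(g) = (g + g)*(g + 5*1) = (2*g)*(g + 5) = (2*g)*(5 + g) = 2*g*(5 + g))
Q = 2299968 (Q = (2*6*(5 + 6))**3 = (2*6*11)**3 = 132**3 = 2299968)
(Q*68)*(-29) = (2299968*68)*(-29) = 156397824*(-29) = -4535536896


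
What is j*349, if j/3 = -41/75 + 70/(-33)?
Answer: -768149/275 ≈ -2793.3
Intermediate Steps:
j = -2201/275 (j = 3*(-41/75 + 70/(-33)) = 3*(-41*1/75 + 70*(-1/33)) = 3*(-41/75 - 70/33) = 3*(-2201/825) = -2201/275 ≈ -8.0036)
j*349 = -2201/275*349 = -768149/275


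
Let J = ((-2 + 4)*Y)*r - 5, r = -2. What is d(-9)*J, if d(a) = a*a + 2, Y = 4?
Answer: -1743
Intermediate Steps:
d(a) = 2 + a² (d(a) = a² + 2 = 2 + a²)
J = -21 (J = ((-2 + 4)*4)*(-2) - 5 = (2*4)*(-2) - 5 = 8*(-2) - 5 = -16 - 5 = -21)
d(-9)*J = (2 + (-9)²)*(-21) = (2 + 81)*(-21) = 83*(-21) = -1743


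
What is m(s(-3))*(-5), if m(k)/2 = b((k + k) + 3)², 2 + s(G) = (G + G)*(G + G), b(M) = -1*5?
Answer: -250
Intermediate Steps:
b(M) = -5
s(G) = -2 + 4*G² (s(G) = -2 + (G + G)*(G + G) = -2 + (2*G)*(2*G) = -2 + 4*G²)
m(k) = 50 (m(k) = 2*(-5)² = 2*25 = 50)
m(s(-3))*(-5) = 50*(-5) = -250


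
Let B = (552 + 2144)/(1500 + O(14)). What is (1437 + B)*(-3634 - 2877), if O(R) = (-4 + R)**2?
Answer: -1873455607/200 ≈ -9.3673e+6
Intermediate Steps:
B = 337/200 (B = (552 + 2144)/(1500 + (-4 + 14)**2) = 2696/(1500 + 10**2) = 2696/(1500 + 100) = 2696/1600 = 2696*(1/1600) = 337/200 ≈ 1.6850)
(1437 + B)*(-3634 - 2877) = (1437 + 337/200)*(-3634 - 2877) = (287737/200)*(-6511) = -1873455607/200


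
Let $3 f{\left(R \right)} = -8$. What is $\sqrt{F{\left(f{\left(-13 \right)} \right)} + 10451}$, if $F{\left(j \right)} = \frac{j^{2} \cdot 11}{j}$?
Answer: $\frac{13 \sqrt{555}}{3} \approx 102.09$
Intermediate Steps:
$f{\left(R \right)} = - \frac{8}{3}$ ($f{\left(R \right)} = \frac{1}{3} \left(-8\right) = - \frac{8}{3}$)
$F{\left(j \right)} = 11 j$ ($F{\left(j \right)} = \frac{11 j^{2}}{j} = 11 j$)
$\sqrt{F{\left(f{\left(-13 \right)} \right)} + 10451} = \sqrt{11 \left(- \frac{8}{3}\right) + 10451} = \sqrt{- \frac{88}{3} + 10451} = \sqrt{\frac{31265}{3}} = \frac{13 \sqrt{555}}{3}$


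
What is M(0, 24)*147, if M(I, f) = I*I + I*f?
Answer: 0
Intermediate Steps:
M(I, f) = I² + I*f
M(0, 24)*147 = (0*(0 + 24))*147 = (0*24)*147 = 0*147 = 0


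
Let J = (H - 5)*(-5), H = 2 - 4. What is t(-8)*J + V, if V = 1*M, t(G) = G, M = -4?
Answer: -284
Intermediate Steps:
H = -2
J = 35 (J = (-2 - 5)*(-5) = -7*(-5) = 35)
V = -4 (V = 1*(-4) = -4)
t(-8)*J + V = -8*35 - 4 = -280 - 4 = -284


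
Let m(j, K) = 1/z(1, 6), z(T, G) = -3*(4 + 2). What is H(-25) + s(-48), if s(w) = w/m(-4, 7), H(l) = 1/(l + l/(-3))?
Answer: 43197/50 ≈ 863.94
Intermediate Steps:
z(T, G) = -18 (z(T, G) = -3*6 = -18)
m(j, K) = -1/18 (m(j, K) = 1/(-18) = -1/18)
H(l) = 3/(2*l) (H(l) = 1/(l + l*(-⅓)) = 1/(l - l/3) = 1/(2*l/3) = 3/(2*l))
s(w) = -18*w (s(w) = w/(-1/18) = w*(-18) = -18*w)
H(-25) + s(-48) = (3/2)/(-25) - 18*(-48) = (3/2)*(-1/25) + 864 = -3/50 + 864 = 43197/50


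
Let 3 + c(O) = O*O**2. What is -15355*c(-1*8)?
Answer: 7907825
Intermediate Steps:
c(O) = -3 + O**3 (c(O) = -3 + O*O**2 = -3 + O**3)
-15355*c(-1*8) = -15355*(-3 + (-1*8)**3) = -15355*(-3 + (-8)**3) = -15355*(-3 - 512) = -15355*(-515) = 7907825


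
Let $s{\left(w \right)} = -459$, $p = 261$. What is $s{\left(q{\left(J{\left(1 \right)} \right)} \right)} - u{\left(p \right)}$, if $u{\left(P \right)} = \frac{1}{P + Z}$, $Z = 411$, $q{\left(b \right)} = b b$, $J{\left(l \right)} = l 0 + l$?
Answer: $- \frac{308449}{672} \approx -459.0$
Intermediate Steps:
$J{\left(l \right)} = l$ ($J{\left(l \right)} = 0 + l = l$)
$q{\left(b \right)} = b^{2}$
$u{\left(P \right)} = \frac{1}{411 + P}$ ($u{\left(P \right)} = \frac{1}{P + 411} = \frac{1}{411 + P}$)
$s{\left(q{\left(J{\left(1 \right)} \right)} \right)} - u{\left(p \right)} = -459 - \frac{1}{411 + 261} = -459 - \frac{1}{672} = - \frac{308449}{672}$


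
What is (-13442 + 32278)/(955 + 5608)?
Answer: 18836/6563 ≈ 2.8700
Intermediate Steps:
(-13442 + 32278)/(955 + 5608) = 18836/6563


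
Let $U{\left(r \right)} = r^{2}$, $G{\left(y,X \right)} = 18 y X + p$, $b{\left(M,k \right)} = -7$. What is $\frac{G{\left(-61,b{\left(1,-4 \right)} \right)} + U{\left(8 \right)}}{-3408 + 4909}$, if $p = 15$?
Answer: $\frac{7765}{1501} \approx 5.1732$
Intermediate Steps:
$G{\left(y,X \right)} = 15 + 18 X y$ ($G{\left(y,X \right)} = 18 y X + 15 = 18 X y + 15 = 15 + 18 X y$)
$\frac{G{\left(-61,b{\left(1,-4 \right)} \right)} + U{\left(8 \right)}}{-3408 + 4909} = \frac{\left(15 + 18 \left(-7\right) \left(-61\right)\right) + 8^{2}}{-3408 + 4909} = \frac{\left(15 + 7686\right) + 64}{1501} = \left(7701 + 64\right) \frac{1}{1501} = 7765 \cdot \frac{1}{1501} = \frac{7765}{1501}$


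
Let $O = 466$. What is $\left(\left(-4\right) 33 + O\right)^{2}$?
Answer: $111556$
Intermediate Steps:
$\left(\left(-4\right) 33 + O\right)^{2} = \left(\left(-4\right) 33 + 466\right)^{2} = \left(-132 + 466\right)^{2} = 334^{2} = 111556$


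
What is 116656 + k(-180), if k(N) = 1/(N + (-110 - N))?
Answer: 12832159/110 ≈ 1.1666e+5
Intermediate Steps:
k(N) = -1/110 (k(N) = 1/(-110) = -1/110)
116656 + k(-180) = 116656 - 1/110 = 12832159/110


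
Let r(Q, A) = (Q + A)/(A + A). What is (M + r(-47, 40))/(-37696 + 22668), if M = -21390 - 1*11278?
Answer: 2613447/1202240 ≈ 2.1738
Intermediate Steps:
r(Q, A) = (A + Q)/(2*A) (r(Q, A) = (A + Q)/((2*A)) = (A + Q)*(1/(2*A)) = (A + Q)/(2*A))
M = -32668 (M = -21390 - 11278 = -32668)
(M + r(-47, 40))/(-37696 + 22668) = (-32668 + (½)*(40 - 47)/40)/(-37696 + 22668) = (-32668 + (½)*(1/40)*(-7))/(-15028) = (-32668 - 7/80)*(-1/15028) = -2613447/80*(-1/15028) = 2613447/1202240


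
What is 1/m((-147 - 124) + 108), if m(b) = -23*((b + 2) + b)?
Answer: 1/7452 ≈ 0.00013419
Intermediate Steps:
m(b) = -46 - 46*b (m(b) = -23*((2 + b) + b) = -23*(2 + 2*b) = -46 - 46*b)
1/m((-147 - 124) + 108) = 1/(-46 - 46*((-147 - 124) + 108)) = 1/(-46 - 46*(-271 + 108)) = 1/(-46 - 46*(-163)) = 1/(-46 + 7498) = 1/7452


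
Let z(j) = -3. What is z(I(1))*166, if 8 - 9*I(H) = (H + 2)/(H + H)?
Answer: -498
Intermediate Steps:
I(H) = 8/9 - (2 + H)/(18*H) (I(H) = 8/9 - (H + 2)/(9*(H + H)) = 8/9 - (2 + H)/(9*(2*H)) = 8/9 - (2 + H)*1/(2*H)/9 = 8/9 - (2 + H)/(18*H))
z(I(1))*166 = -3*166 = -498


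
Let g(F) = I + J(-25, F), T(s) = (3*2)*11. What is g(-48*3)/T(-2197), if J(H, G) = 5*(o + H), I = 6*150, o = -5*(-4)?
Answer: 875/66 ≈ 13.258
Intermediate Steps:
o = 20
I = 900
T(s) = 66 (T(s) = 6*11 = 66)
J(H, G) = 100 + 5*H (J(H, G) = 5*(20 + H) = 100 + 5*H)
g(F) = 875 (g(F) = 900 + (100 + 5*(-25)) = 900 + (100 - 125) = 900 - 25 = 875)
g(-48*3)/T(-2197) = 875/66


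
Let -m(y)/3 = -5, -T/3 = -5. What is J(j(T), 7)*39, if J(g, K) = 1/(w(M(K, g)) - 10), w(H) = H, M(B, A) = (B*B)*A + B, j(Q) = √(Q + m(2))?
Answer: 39/24007 + 637*√30/24007 ≈ 0.14696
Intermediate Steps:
T = 15 (T = -3*(-5) = 15)
m(y) = 15 (m(y) = -3*(-5) = 15)
j(Q) = √(15 + Q) (j(Q) = √(Q + 15) = √(15 + Q))
M(B, A) = B + A*B² (M(B, A) = B²*A + B = A*B² + B = B + A*B²)
J(g, K) = 1/(-10 + K*(1 + K*g)) (J(g, K) = 1/(K*(1 + g*K) - 10) = 1/(K*(1 + K*g) - 10) = 1/(-10 + K*(1 + K*g)))
J(j(T), 7)*39 = 39/(-10 + 7*(1 + 7*√(15 + 15))) = 39/(-10 + 7*(1 + 7*√30)) = 39/(-10 + (7 + 49*√30)) = 39/(-3 + 49*√30)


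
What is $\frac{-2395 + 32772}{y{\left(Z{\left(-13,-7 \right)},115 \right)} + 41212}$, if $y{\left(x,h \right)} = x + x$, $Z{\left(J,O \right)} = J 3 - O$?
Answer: $\frac{30377}{41148} \approx 0.73824$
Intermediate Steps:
$Z{\left(J,O \right)} = - O + 3 J$ ($Z{\left(J,O \right)} = 3 J - O = - O + 3 J$)
$y{\left(x,h \right)} = 2 x$
$\frac{-2395 + 32772}{y{\left(Z{\left(-13,-7 \right)},115 \right)} + 41212} = \frac{-2395 + 32772}{2 \left(\left(-1\right) \left(-7\right) + 3 \left(-13\right)\right) + 41212} = \frac{30377}{2 \left(7 - 39\right) + 41212} = \frac{30377}{2 \left(-32\right) + 41212} = \frac{30377}{-64 + 41212} = \frac{30377}{41148}$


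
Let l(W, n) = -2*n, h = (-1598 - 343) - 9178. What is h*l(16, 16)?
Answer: 355808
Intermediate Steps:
h = -11119 (h = -1941 - 9178 = -11119)
h*l(16, 16) = -(-22238)*16 = -11119*(-32) = 355808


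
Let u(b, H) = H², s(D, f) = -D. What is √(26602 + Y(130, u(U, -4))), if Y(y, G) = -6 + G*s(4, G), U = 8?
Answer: 6*√737 ≈ 162.89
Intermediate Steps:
Y(y, G) = -6 - 4*G (Y(y, G) = -6 + G*(-1*4) = -6 + G*(-4) = -6 - 4*G)
√(26602 + Y(130, u(U, -4))) = √(26602 + (-6 - 4*(-4)²)) = √(26602 + (-6 - 4*16)) = √(26602 + (-6 - 64)) = √(26602 - 70) = √26532 = 6*√737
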